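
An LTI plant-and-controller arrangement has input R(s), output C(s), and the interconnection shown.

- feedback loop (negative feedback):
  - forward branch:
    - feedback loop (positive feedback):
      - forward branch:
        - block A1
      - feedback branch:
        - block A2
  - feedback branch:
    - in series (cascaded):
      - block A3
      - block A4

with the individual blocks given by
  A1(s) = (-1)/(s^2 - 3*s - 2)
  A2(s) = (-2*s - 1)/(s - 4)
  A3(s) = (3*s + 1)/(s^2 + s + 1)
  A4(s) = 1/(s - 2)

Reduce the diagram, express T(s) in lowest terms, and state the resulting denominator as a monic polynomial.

Answer: s^6 - 8*s^5 + 14*s^4 + 4*s^3 - 4*s^2 - 12*s - 10

Working:
(1) feedback reduction of A1, A2, giving (4 - s)/(s^3 - 7*s^2 + 8*s + 7)
(2) series reduction of A3, A4, giving (3*s + 1)/(s^3 - s^2 - s - 2)
(3) feedback reduction of [A1/(1-A1*A2)], (A3*A4), giving (-s^4 + 5*s^3 - 3*s^2 - 2*s - 8)/(s^6 - 8*s^5 + 14*s^4 + 4*s^3 - 4*s^2 - 12*s - 10)
T(s) is the step-3 result (common factors already cancelled). Leading coefficient of the denominator: 1, so no rescaling is needed.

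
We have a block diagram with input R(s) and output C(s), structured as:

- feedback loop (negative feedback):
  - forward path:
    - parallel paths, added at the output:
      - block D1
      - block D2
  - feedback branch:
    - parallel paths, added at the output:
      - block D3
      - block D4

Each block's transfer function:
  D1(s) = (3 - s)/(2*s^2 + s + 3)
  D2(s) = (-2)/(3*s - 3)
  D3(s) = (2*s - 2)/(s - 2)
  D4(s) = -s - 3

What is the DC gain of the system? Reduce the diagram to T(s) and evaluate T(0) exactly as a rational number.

Step 1: reduce the parallel group D1, D2, giving (-7*s^2 + 10*s - 15)/(6*s^3 - 3*s^2 + 6*s - 9)
Step 2: sum the parallel branches D3, D4, giving (-s^2 + s + 4)/(s - 2)
Step 3: close the feedback loop around (D1+D2), (D3+D4), giving (-7*s^3 + 24*s^2 - 35*s + 30)/(13*s^4 - 32*s^3 + 9*s^2 + 4*s - 42)
DC gain: substitute s = 0 into T(s) from step 3: T(0) = 30/(-42) = -5/7.

Therefore the answer is -5/7.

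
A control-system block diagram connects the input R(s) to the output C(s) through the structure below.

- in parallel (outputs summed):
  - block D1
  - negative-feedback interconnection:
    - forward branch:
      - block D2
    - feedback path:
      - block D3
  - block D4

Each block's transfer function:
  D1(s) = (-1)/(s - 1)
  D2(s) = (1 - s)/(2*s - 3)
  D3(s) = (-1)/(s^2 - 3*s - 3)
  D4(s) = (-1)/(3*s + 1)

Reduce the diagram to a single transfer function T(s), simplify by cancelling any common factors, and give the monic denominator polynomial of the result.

Step 1. close the feedback loop around D2, D3 gives (-s^3 + 4*s^2 - 3)/(2*s^3 - 9*s^2 + 4*s + 8)
Step 2. reduce the parallel group D1, [D2/(1+D2*D3)], D4 gives (-3*s^5 + 6*s^4 + 29*s^3 - 29*s^2 - 26*s + 3)/(6*s^5 - 31*s^4 + 28*s^3 + 25*s^2 - 20*s - 8)
T(s) is the step-2 result (common factors already cancelled). Leading coefficient of the denominator: 6. Divide through by 6 for the monic polynomial.

Answer: s^5 - 31*s^4/6 + 14*s^3/3 + 25*s^2/6 - 10*s/3 - 4/3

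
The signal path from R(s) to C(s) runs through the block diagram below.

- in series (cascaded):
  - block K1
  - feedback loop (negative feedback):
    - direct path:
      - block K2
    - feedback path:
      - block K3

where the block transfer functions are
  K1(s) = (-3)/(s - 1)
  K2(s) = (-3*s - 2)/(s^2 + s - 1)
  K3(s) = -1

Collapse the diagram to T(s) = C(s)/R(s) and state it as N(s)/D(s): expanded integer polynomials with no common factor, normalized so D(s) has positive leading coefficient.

First reduce the diagram to T(s).

Step 1: collapse the loop (K2 forward, K3 return): (-3*s - 2)/(s^2 + 4*s + 1)
Step 2: multiply K1, [K2/(1+K2*K3)] (series), which is the overall transfer function T(s) = C(s)/R(s) in lowest terms

Answer: (9*s + 6)/(s^3 + 3*s^2 - 3*s - 1)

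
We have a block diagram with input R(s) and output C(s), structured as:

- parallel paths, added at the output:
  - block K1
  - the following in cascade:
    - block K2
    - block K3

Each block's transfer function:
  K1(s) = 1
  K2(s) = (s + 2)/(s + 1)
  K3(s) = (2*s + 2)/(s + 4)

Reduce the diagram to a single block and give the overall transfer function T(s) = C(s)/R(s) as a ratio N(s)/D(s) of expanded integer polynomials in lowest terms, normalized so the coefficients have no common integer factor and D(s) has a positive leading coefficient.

First reduce the diagram to T(s).

Step 1: series reduction of K2, K3, giving (2*s + 4)/(s + 4)
Step 2: combine K1, (K2*K3) in parallel, which is the overall transfer function T(s) = C(s)/R(s) in lowest terms

Answer: (3*s + 8)/(s + 4)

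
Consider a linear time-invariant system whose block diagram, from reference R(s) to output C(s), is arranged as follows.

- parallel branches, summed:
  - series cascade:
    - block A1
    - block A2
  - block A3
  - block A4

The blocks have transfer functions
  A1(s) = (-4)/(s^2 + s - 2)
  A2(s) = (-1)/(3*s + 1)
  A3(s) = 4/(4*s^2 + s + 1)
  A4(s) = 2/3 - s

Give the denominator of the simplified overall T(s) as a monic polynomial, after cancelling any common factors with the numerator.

The answer is s^5 + 19*s^4/12 - 13*s^3/12 - 3*s^2/4 - 7*s/12 - 1/6.

Reasoning:
(1) cascade A1, A2, giving 4/(3*s^3 + 4*s^2 - 5*s - 2)
(2) sum the parallel branches (A1*A2), A3, A4, giving (-36*s^6 - 33*s^5 + 77*s^4 + 37*s^3 + 99*s^2 - 56*s - 16)/(36*s^5 + 57*s^4 - 39*s^3 - 27*s^2 - 21*s - 6)
The result of step 2 is T(s) in lowest terms. Its denominator has leading coefficient 36; dividing the denominator through by 36 makes it monic.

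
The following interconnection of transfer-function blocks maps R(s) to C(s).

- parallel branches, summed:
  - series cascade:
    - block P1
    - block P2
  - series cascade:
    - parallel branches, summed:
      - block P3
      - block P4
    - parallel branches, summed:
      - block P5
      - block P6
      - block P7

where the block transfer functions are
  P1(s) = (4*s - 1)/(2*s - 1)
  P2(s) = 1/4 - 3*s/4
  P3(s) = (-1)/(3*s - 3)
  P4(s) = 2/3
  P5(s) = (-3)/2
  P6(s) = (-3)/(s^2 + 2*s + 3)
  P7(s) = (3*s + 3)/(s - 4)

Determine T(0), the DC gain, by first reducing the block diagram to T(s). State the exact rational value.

The answer is -3.

Reasoning:
1. reduce the series chain P1, P2 -> (-12*s^2 + 7*s - 1)/(8*s - 4)
2. sum the parallel branches P3, P4 -> (2*s - 3)/(3*s - 3)
3. reduce the parallel group P5, P6, P7 -> (3*s^3 + 24*s^2 + 39*s + 78)/(2*s^3 - 4*s^2 - 10*s - 24)
4. multiply (P3+P4), (P5+P6+P7) (series) -> (2*s^4 + 13*s^3 + 2*s^2 + 13*s - 78)/(2*s^4 - 6*s^3 - 6*s^2 - 14*s + 24)
5. parallel reduction of (P1*P2), ((P3+P4)*(P5+P6+P7)) -> (-12*s^6 + 51*s^5 + 62*s^4 + 48*s^3 - 142*s^2 - 247*s + 144)/(8*s^5 - 28*s^4 - 12*s^3 - 44*s^2 + 124*s - 48)
The step-5 result is T(s). Setting s = 0: T(0) = 144/(-48) = -3.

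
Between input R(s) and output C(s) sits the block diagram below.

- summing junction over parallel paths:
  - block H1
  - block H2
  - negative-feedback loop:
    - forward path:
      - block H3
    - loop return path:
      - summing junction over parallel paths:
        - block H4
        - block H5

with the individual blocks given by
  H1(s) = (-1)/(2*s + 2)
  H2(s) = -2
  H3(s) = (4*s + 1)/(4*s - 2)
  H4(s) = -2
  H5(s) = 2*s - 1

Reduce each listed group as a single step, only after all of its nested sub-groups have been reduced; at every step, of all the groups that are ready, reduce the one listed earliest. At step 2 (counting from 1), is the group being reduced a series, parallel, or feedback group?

(1) add H4, H5 (parallel)
(2) close the feedback loop around H3, (H4+H5)
(3) add H1, H2, [H3/(1+H3*(H4+H5))] (parallel)
The group at step 2 is a feedback group.

Final answer: feedback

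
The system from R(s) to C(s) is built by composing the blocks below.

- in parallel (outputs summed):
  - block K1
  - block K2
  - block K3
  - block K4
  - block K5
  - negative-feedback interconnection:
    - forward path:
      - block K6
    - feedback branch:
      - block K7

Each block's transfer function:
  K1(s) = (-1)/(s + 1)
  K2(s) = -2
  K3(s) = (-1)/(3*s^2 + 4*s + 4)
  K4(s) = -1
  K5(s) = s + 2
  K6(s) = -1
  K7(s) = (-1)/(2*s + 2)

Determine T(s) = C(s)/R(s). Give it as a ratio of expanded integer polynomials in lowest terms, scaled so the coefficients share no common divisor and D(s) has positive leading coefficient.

The answer is (6*s^5 + 11*s^4 - 12*s^3 - 54*s^2 - 69*s - 35)/(6*s^4 + 23*s^3 + 37*s^2 + 32*s + 12).

Reasoning:
Step 1: reduce the feedback loop with forward K6 and return K7: (-2*s - 2)/(2*s + 3)
Step 2: parallel reduction of K1, K2, K3, K4, K5, [K6/(1+K6*K7)], which is the overall transfer function T(s) = C(s)/R(s) in lowest terms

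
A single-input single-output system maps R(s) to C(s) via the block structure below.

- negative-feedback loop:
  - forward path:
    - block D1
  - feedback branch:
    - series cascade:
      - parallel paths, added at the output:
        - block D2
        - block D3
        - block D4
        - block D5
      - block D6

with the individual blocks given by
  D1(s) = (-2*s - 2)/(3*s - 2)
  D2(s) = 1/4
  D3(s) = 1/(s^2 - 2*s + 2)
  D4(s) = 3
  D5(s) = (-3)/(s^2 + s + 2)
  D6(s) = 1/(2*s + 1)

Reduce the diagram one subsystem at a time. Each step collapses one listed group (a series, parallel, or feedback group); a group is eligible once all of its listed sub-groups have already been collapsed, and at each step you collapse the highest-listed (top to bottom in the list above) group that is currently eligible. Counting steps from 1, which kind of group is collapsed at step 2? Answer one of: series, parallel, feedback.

Step 1. reduce the parallel group D2, D3, D4, D5
Step 2. reduce the series chain (D2+D3+D4+D5), D6
Step 3. feedback reduction of D1, ((D2+D3+D4+D5)*D6)
Step 2 collapses a series group.

Hence the answer: series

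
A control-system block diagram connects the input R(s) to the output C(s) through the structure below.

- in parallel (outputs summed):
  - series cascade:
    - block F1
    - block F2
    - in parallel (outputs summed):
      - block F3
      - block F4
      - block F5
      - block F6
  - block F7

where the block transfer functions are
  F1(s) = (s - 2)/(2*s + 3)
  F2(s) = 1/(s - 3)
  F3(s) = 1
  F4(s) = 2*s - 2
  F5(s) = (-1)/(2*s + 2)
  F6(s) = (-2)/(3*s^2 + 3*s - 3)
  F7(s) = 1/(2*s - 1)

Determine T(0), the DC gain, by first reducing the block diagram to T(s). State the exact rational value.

Reducing step by step:

Step 1: add F3, F4, F5, F6 (parallel), giving (12*s^4 + 18*s^3 - 15*s^2 - 19*s + 5)/(6*s^3 + 12*s^2 - 6)
Step 2: combine F1, F2, (F3+F4+F5+F6) in series, giving (12*s^5 - 6*s^4 - 51*s^3 + 11*s^2 + 43*s - 10)/(12*s^5 + 6*s^4 - 90*s^3 - 120*s^2 + 18*s + 54)
Step 3: sum the parallel branches (F1*F2*(F3+F4+F5+F6)), F7, giving (24*s^6 - 12*s^5 - 90*s^4 - 17*s^3 - 45*s^2 - 45*s + 64)/(24*s^6 - 186*s^4 - 150*s^3 + 156*s^2 + 90*s - 54)
Evaluating the step-3 result (the overall T(s)) at s = 0 gives T(0) = 64/(-54) = -32/27.

Answer: -32/27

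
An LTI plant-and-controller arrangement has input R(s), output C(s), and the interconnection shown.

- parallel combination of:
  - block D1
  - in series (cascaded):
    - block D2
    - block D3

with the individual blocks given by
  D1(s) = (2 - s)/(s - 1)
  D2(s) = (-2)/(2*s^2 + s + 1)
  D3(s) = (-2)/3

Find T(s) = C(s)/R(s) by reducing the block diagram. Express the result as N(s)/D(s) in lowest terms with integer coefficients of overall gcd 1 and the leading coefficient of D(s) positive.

(1) series reduction of D2, D3 -> 4/(6*s^2 + 3*s + 3)
(2) parallel reduction of D1, (D2*D3); the result is T(s) itself (integer coefficients, no common factor, positive leading denominator coefficient)

Answer: (-6*s^3 + 9*s^2 + 7*s + 2)/(6*s^3 - 3*s^2 - 3)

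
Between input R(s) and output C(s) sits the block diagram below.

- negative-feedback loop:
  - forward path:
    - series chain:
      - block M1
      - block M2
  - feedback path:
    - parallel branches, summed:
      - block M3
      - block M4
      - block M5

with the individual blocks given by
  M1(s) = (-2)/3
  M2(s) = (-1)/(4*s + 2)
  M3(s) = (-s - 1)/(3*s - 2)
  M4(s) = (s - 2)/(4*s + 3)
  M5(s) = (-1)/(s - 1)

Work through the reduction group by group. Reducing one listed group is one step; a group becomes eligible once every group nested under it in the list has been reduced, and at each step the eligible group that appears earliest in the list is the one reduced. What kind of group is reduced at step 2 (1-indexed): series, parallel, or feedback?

Reducing step by step:

1. cascade M1, M2
2. reduce the parallel group M3, M4, M5
3. apply the feedback formula to (M1*M2), (M3+M4+M5)
Step 2: parallel.

Answer: parallel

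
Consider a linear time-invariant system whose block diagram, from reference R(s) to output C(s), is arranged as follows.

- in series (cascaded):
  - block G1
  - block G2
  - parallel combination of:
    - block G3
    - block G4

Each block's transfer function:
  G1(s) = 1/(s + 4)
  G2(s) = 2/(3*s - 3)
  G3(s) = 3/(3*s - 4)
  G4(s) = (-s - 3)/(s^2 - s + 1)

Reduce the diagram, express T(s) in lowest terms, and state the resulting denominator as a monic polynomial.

Step 1 - reduce the parallel group G3, G4 -> (15 - 8*s)/(3*s^3 - 7*s^2 + 7*s - 4)
Step 2 - series reduction of G1, G2, (G3+G4) -> (30 - 16*s)/(9*s^5 + 6*s^4 - 78*s^3 + 135*s^2 - 120*s + 48)
Step 2 gives the fully reduced T(s), with no common factor left to cancel. The denominator's leading coefficient is 9, so divide each of its coefficients by 9 to get the monic form.

Therefore the answer is s^5 + 2*s^4/3 - 26*s^3/3 + 15*s^2 - 40*s/3 + 16/3.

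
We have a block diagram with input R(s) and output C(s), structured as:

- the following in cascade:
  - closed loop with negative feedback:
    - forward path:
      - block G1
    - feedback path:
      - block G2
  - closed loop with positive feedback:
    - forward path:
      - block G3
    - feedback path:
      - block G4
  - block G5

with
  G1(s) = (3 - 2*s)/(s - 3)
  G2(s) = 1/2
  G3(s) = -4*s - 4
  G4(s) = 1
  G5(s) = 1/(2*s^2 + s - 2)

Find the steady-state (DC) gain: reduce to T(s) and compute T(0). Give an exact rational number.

Answer: -4/5

Working:
1. collapse the loop (G1 forward, G2 return); result 4*s/3 - 2
2. feedback reduction of G3, G4; result (-4*s - 4)/(4*s + 5)
3. series reduction of [G1/(1+G1*G2)], [G3/(1-G3*G4)], G5; result (-16*s^2 + 8*s + 24)/(24*s^3 + 42*s^2 - 9*s - 30)
DC gain: substitute s = 0 into T(s) from step 3: T(0) = 24/(-30) = -4/5.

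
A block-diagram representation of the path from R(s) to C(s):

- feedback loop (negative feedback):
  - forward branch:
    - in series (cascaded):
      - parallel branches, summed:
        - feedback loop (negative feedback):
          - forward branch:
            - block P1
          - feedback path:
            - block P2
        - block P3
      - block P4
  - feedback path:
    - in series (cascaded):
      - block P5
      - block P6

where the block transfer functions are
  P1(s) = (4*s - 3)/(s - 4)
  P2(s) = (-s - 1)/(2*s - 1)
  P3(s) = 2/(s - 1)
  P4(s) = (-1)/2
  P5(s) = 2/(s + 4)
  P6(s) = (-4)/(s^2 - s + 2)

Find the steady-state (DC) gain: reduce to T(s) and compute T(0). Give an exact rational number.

Step 1. feedback reduction of P1, P2 -> (-8*s^2 + 10*s - 3)/(2*s^2 + 10*s - 7)
Step 2. reduce the parallel group [P1/(1+P1*P2)], P3 -> (-8*s^3 + 22*s^2 + 7*s - 11)/(2*s^3 + 8*s^2 - 17*s + 7)
Step 3. cascade ([P1/(1+P1*P2)]+P3), P4 -> (8*s^3 - 22*s^2 - 7*s + 11)/(4*s^3 + 16*s^2 - 34*s + 14)
Step 4. cascade P5, P6 -> (-8)/(s^3 + 3*s^2 - 2*s + 8)
Step 5. collapse the loop ((([P1/(1+P1*P2)]+P3)*P4) forward, (P5*P6) return) -> (8*s^6 + 2*s^5 - 89*s^4 + 98*s^3 - 129*s^2 - 78*s + 88)/(4*s^6 + 28*s^5 + 6*s^4 - 152*s^3 + 414*s^2 - 244*s + 24)
DC gain: substitute s = 0 into T(s) from step 5: T(0) = 88/24 = 11/3.

Final answer: 11/3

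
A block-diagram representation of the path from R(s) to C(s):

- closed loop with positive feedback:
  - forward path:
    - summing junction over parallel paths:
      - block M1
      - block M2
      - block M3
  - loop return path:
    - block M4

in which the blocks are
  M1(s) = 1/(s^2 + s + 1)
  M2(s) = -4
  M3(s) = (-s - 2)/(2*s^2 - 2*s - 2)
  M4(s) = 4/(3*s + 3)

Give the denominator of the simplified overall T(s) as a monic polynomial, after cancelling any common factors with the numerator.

Reducing step by step:

Step 1: parallel reduction of M1, M2, M3 = (-8*s^4 - s^3 + 7*s^2 + 11*s + 4)/(2*s^4 - 2*s^2 - 4*s - 2)
Step 2: feedback reduction of (M1+M2+M3), M4 = (-24*s^5 - 27*s^4 + 18*s^3 + 54*s^2 + 45*s + 12)/(6*s^5 + 38*s^4 - 2*s^3 - 46*s^2 - 62*s - 22)
T(s) is the step-2 result (common factors already cancelled). Leading coefficient of the denominator: 6. Divide through by 6 for the monic polynomial.

Answer: s^5 + 19*s^4/3 - s^3/3 - 23*s^2/3 - 31*s/3 - 11/3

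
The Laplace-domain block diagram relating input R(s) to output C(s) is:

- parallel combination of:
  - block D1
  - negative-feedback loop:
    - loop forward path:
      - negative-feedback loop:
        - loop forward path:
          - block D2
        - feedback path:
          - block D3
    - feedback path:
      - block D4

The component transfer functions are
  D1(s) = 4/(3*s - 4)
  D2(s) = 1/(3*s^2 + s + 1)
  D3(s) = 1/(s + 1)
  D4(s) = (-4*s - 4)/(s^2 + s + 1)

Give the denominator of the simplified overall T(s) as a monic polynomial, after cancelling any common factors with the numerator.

Reducing step by step:

Step 1. feedback reduction of D2, D3, giving (s + 1)/(3*s^3 + 4*s^2 + 2*s + 2)
Step 2. apply the feedback formula to [D2/(1+D2*D3)], D4, giving (s^3 + 2*s^2 + 2*s + 1)/(3*s^5 + 7*s^4 + 9*s^3 + 4*s^2 - 4*s - 2)
Step 3. reduce the parallel group D1, [[D2/(1+D2*D3)]/(1+[D2/(1+D2*D3)]*D4)], giving (12*s^5 + 31*s^4 + 38*s^3 + 14*s^2 - 21*s - 12)/(9*s^6 + 9*s^5 - s^4 - 24*s^3 - 28*s^2 + 10*s + 8)
The result of step 3 is T(s) in lowest terms. Its denominator has leading coefficient 9; dividing the denominator through by 9 makes it monic.

Answer: s^6 + s^5 - s^4/9 - 8*s^3/3 - 28*s^2/9 + 10*s/9 + 8/9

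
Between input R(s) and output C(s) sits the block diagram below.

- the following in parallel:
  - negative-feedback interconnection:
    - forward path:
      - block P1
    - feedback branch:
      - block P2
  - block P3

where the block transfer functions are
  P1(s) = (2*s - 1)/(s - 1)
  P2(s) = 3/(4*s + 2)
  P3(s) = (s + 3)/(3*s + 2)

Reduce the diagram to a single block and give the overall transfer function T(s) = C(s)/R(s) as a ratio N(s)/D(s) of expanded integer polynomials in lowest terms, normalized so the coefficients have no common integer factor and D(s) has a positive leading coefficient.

Step 1: feedback reduction of P1, P2, giving (8*s^2 - 2)/(4*s^2 + 4*s - 5)
Step 2: sum the parallel branches [P1/(1+P1*P2)], P3: this yields T(s), and no further normalization is needed

Therefore the answer is (28*s^3 + 32*s^2 + s - 19)/(12*s^3 + 20*s^2 - 7*s - 10).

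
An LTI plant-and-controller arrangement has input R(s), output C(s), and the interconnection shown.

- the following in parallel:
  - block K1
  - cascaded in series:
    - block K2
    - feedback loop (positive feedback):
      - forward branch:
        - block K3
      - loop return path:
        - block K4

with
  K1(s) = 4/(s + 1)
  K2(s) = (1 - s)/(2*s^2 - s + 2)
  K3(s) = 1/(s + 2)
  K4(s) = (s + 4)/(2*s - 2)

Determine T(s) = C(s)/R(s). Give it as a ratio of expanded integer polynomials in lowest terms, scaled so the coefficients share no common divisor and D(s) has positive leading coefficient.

Step 1. reduce the feedback loop with forward K3 and return K4 gives (2*s - 2)/(2*s^2 + s - 8)
Step 2. reduce the series chain K2, [K3/(1-K3*K4)] gives (-2*s^2 + 4*s - 2)/(4*s^4 - 13*s^2 + 10*s - 16)
Step 3. sum the parallel branches K1, (K2*[K3/(1-K3*K4)]), which is the overall transfer function T(s) = C(s)/R(s) in lowest terms

Therefore the answer is (16*s^4 - 2*s^3 - 50*s^2 + 42*s - 66)/(4*s^5 + 4*s^4 - 13*s^3 - 3*s^2 - 6*s - 16).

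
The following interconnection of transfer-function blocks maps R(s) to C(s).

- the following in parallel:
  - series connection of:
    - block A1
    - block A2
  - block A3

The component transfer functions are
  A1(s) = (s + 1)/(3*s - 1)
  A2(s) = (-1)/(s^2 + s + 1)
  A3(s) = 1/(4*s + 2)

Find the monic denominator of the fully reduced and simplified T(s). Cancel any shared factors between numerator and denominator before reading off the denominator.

Answer: s^4 + 7*s^3/6 + s^2 - 1/6

Working:
[1] series reduction of A1, A2, giving (-s - 1)/(3*s^3 + 2*s^2 + 2*s - 1)
[2] sum the parallel branches (A1*A2), A3, giving (3*s^3 - 2*s^2 - 4*s - 3)/(12*s^4 + 14*s^3 + 12*s^2 - 2)
That last expression is T(s), already simplified. Scaling its denominator by 1/12 (the reciprocal of the leading coefficient) yields the monic denominator.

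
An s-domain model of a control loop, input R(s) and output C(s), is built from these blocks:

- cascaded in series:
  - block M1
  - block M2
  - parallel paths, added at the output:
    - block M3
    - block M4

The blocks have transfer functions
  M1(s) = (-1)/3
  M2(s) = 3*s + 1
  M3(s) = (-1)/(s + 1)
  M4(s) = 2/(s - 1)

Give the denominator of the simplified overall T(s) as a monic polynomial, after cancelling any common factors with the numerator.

Reducing step by step:

Step 1. combine M3, M4 in parallel, giving (s + 3)/(s^2 - 1)
Step 2. cascade M1, M2, (M3+M4), giving (-3*s^2 - 10*s - 3)/(3*s^2 - 3)
The result of step 2 is T(s) in lowest terms. Its denominator has leading coefficient 3; dividing the denominator through by 3 makes it monic.

Answer: s^2 - 1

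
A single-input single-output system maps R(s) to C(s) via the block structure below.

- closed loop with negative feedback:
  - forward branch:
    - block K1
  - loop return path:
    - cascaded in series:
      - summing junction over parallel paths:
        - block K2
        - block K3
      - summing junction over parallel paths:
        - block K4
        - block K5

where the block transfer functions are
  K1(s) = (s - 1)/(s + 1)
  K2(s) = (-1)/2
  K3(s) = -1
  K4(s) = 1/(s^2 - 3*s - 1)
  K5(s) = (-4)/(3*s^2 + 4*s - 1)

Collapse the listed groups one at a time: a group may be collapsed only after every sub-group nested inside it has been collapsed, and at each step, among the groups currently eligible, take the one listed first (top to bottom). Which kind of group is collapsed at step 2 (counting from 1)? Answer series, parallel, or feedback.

(1) combine K2, K3 in parallel
(2) combine K4, K5 in parallel
(3) series reduction of (K2+K3), (K4+K5)
(4) apply the feedback formula to K1, ((K2+K3)*(K4+K5))
The group at step 2 is a parallel group.

Answer: parallel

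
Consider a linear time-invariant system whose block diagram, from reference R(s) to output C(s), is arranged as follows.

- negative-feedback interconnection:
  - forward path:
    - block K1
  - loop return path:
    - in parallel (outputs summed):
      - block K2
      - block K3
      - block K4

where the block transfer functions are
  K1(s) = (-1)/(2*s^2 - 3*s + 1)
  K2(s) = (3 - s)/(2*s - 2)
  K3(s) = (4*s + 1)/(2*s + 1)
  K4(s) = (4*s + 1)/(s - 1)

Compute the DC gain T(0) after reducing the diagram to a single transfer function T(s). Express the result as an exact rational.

1. add K2, K3, K4 (parallel); result (22*s^2 + 11*s + 3)/(4*s^2 - 2*s - 2)
2. collapse the loop (K1 forward, (K2+K3+K4) return); result (-4*s^2 + 2*s + 2)/(8*s^4 - 16*s^3 - 16*s^2 - 7*s - 5)
That last expression is T(s); at s = 0 only the constant terms survive, so T(0) = 2/(-5) = -2/5.

Final answer: -2/5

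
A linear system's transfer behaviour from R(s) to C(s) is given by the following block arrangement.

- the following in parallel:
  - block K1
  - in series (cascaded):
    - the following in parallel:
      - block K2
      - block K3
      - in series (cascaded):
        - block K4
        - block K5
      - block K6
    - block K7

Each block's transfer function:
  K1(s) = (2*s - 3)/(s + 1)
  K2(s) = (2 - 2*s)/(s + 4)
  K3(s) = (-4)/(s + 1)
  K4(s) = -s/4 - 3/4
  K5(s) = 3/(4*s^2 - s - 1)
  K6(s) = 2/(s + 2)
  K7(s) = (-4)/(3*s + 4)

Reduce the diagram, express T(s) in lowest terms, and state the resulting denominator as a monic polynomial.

[1] reduce the series chain K4, K5: (-3*s - 9)/(16*s^2 - 4*s - 4)
[2] reduce the parallel group K2, K3, (K4*K5), K6: (-32*s^5 - 91*s^4 - 190*s^3 - 353*s^2 - 22*s + 8)/(16*s^5 + 108*s^4 + 192*s^3 + 44*s^2 - 88*s - 32)
[3] series reduction of (K2+K3+(K4*K5)+K6), K7: (32*s^5 + 91*s^4 + 190*s^3 + 353*s^2 + 22*s - 8)/(12*s^6 + 97*s^5 + 252*s^4 + 225*s^3 - 22*s^2 - 112*s - 32)
[4] reduce the parallel group K1, ((K2+K3+(K4*K5)+K6)*K7): (24*s^6 + 166*s^5 + 170*s^4 - 195*s^3 + 19*s^2 + 198*s + 88)/(12*s^6 + 97*s^5 + 252*s^4 + 225*s^3 - 22*s^2 - 112*s - 32)
The result of step 4 is T(s) in lowest terms. Its denominator has leading coefficient 12; dividing the denominator through by 12 makes it monic.

Hence the answer: s^6 + 97*s^5/12 + 21*s^4 + 75*s^3/4 - 11*s^2/6 - 28*s/3 - 8/3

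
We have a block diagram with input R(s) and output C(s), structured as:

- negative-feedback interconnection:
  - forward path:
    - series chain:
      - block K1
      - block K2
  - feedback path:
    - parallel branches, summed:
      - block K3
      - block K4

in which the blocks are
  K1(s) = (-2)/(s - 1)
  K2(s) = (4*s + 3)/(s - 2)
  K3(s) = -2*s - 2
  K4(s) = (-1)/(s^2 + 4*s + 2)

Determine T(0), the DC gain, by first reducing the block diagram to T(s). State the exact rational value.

The answer is -6/17.

Reasoning:
(1) series reduction of K1, K2, giving (-8*s - 6)/(s^2 - 3*s + 2)
(2) parallel reduction of K3, K4, giving (-2*s^3 - 10*s^2 - 12*s - 5)/(s^2 + 4*s + 2)
(3) reduce the feedback loop with forward (K1*K2) and return (K3+K4), giving (-8*s^3 - 38*s^2 - 40*s - 12)/(17*s^4 + 93*s^3 + 148*s^2 + 114*s + 34)
The step-3 result is T(s). Setting s = 0: T(0) = -12/34 = -6/17.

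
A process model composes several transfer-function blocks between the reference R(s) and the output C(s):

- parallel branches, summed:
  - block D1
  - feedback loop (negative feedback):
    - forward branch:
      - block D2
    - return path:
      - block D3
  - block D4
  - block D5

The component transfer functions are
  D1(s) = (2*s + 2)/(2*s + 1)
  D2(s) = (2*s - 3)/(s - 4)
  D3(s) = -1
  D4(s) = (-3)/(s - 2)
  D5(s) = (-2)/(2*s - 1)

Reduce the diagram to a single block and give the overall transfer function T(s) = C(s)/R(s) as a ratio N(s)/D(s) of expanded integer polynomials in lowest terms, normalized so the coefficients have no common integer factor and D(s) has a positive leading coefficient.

The answer is (-4*s^4 + 10*s^3 - 44*s^2 + 4*s + 17)/(4*s^4 - 4*s^3 - 9*s^2 + s + 2).

Reasoning:
[1] apply the feedback formula to D2, D3 gives (3 - 2*s)/(s + 1)
[2] combine D1, [D2/(1+D2*D3)], D4, D5 in parallel: this yields T(s), and no further normalization is needed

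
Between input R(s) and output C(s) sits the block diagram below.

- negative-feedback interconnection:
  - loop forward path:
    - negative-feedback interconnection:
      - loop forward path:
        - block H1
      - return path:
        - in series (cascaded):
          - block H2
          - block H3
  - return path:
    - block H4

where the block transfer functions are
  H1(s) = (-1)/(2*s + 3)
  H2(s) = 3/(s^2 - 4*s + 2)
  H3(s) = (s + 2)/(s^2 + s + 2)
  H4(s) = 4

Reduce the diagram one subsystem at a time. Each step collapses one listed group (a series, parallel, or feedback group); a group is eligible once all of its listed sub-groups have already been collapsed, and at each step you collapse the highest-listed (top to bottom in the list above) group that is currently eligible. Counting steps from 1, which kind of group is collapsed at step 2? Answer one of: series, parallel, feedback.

Answer: feedback

Working:
(1) series reduction of H2, H3
(2) reduce the feedback loop with forward H1 and return (H2*H3)
(3) collapse the loop ([H1/(1+H1*(H2*H3))] forward, H4 return)
The group at step 2 is a feedback group.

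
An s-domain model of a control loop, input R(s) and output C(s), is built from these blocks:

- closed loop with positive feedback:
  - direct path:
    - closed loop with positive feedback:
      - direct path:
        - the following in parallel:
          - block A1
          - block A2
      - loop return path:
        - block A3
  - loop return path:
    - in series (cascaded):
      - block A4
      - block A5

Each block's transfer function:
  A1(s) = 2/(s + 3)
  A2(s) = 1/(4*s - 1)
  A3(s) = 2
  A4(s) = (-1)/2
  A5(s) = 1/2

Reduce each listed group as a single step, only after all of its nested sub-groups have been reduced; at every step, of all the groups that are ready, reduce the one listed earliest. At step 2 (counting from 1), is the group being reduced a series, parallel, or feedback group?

(1) parallel reduction of A1, A2
(2) collapse the loop ((A1+A2) forward, A3 return)
(3) combine A4, A5 in series
(4) collapse the loop ([(A1+A2)/(1-(A1+A2)*A3)] forward, (A4*A5) return)
Step 2 collapses a feedback group.

Answer: feedback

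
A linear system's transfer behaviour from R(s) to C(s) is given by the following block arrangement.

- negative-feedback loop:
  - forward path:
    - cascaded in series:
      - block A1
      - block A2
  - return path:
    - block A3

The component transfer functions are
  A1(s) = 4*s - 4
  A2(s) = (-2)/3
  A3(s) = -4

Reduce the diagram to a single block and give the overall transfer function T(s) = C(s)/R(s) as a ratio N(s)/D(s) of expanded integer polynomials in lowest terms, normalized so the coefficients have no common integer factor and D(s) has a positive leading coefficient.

Answer: (8 - 8*s)/(32*s - 29)

Working:
Step 1. reduce the series chain A1, A2 = 8/3 - 8*s/3
Step 2. reduce the feedback loop with forward (A1*A2) and return A3 - this is the overall T(s), already in the required normalized form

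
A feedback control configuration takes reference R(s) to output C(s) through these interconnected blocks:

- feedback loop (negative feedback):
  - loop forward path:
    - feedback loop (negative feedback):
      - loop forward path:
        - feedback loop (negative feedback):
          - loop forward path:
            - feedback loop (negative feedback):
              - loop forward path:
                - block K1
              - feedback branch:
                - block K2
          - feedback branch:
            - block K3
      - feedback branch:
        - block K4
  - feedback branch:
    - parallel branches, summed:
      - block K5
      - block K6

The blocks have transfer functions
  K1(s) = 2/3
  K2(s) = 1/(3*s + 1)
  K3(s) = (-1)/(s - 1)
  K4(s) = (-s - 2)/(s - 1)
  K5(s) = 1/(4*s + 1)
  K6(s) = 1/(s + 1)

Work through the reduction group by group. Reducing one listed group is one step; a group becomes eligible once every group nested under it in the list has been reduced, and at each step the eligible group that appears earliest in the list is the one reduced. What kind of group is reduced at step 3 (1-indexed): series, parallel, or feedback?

1. close the feedback loop around K1, K2
2. feedback reduction of [K1/(1+K1*K2)], K3
3. close the feedback loop around [[K1/(1+K1*K2)]/(1+[K1/(1+K1*K2)]*K3)], K4
4. combine K5, K6 in parallel
5. apply the feedback formula to [[[K1/(1+K1*K2)]/(1+[K1/(1+K1*K2)]*K3)]/(1+[[K1/(1+K1*K2)]/(1+[K1/(1+K1*K2)]*K3)]*K4)], (K5+K6)
So the answer for step 3 is feedback.

Final answer: feedback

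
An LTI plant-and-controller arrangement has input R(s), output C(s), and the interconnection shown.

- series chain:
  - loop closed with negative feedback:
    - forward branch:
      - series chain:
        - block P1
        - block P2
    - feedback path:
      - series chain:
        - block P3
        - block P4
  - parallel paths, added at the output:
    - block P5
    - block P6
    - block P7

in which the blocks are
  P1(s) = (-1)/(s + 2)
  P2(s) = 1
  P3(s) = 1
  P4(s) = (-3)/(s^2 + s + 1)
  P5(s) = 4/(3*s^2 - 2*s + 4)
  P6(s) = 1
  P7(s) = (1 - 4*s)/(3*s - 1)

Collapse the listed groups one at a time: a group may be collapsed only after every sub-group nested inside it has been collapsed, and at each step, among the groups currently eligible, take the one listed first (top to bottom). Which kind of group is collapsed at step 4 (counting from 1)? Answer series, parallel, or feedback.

The answer is parallel.

Reasoning:
Step 1: reduce the series chain P1, P2
Step 2: cascade P3, P4
Step 3: reduce the feedback loop with forward (P1*P2) and return (P3*P4)
Step 4: add P5, P6, P7 (parallel)
Step 5: series reduction of [(P1*P2)/(1+(P1*P2)*(P3*P4))], (P5+P6+P7)
Step 4: parallel.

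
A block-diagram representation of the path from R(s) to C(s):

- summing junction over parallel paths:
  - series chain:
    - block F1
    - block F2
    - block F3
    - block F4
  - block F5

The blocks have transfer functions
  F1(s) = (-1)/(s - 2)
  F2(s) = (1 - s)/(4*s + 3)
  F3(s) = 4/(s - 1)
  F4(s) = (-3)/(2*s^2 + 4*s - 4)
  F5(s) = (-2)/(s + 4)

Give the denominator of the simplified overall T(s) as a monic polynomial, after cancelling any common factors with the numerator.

The answer is s^5 + 19*s^4/4 - 3*s^3 - 49*s^2/2 + s + 12.

Reasoning:
Step 1. multiply F1, F2, F3, F4 (series), giving (-6)/(4*s^4 + 3*s^3 - 24*s^2 - 2*s + 12)
Step 2. add (F1*F2*F3*F4), F5 (parallel), giving (-8*s^4 - 6*s^3 + 48*s^2 - 2*s - 48)/(4*s^5 + 19*s^4 - 12*s^3 - 98*s^2 + 4*s + 48)
No further cancellation is possible in the step-2 result, so that is T(s). Its denominator becomes monic after dividing by the leading coefficient 4.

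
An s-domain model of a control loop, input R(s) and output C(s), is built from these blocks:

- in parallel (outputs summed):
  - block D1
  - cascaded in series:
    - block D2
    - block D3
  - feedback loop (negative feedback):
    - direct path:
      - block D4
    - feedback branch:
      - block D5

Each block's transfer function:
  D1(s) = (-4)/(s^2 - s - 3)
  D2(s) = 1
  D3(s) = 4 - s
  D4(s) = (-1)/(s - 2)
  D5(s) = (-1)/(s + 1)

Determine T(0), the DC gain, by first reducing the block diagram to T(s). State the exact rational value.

First reduce the diagram to T(s).

1. cascade D2, D3; result 4 - s
2. reduce the feedback loop with forward D4 and return D5; result (-s - 1)/(s^2 - s - 1)
3. reduce the parallel group D1, (D2*D3), [D4/(1+D4*D5)]; result (-s^5 + 6*s^4 - 6*s^3 - 20*s^2 + 21*s + 19)/(s^4 - 2*s^3 - 3*s^2 + 4*s + 3)
Evaluating the step-3 result (the overall T(s)) at s = 0 gives T(0) = 19/3.

Answer: 19/3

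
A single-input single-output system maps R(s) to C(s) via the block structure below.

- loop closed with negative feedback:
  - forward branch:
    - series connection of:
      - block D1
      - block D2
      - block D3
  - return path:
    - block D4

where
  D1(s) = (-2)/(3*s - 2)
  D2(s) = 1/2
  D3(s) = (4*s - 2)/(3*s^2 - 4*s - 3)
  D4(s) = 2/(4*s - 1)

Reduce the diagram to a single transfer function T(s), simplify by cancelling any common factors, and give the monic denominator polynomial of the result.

First reduce the diagram to T(s).

Step 1. multiply D1, D2, D3 (series): (2 - 4*s)/(9*s^3 - 18*s^2 - s + 6)
Step 2. apply the feedback formula to (D1*D2*D3), D4: (-16*s^2 + 12*s - 2)/(36*s^4 - 81*s^3 + 14*s^2 + 17*s - 2)
No further cancellation is possible in the step-2 result, so that is T(s). Its denominator becomes monic after dividing by the leading coefficient 36.

Answer: s^4 - 9*s^3/4 + 7*s^2/18 + 17*s/36 - 1/18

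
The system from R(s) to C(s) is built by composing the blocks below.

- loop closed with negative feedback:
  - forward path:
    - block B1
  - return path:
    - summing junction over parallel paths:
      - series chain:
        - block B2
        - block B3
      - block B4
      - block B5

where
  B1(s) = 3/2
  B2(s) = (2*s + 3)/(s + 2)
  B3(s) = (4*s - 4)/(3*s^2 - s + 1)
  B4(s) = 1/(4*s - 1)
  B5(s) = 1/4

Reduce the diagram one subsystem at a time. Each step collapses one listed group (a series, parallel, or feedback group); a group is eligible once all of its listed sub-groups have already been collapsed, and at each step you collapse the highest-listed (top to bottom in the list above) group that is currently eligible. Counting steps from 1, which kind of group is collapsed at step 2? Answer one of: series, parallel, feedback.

Step 1 - cascade B2, B3
Step 2 - sum the parallel branches (B2*B3), B4, B5
Step 3 - reduce the feedback loop with forward B1 and return ((B2*B3)+B4+B5)
The group at step 2 is a parallel group.

Final answer: parallel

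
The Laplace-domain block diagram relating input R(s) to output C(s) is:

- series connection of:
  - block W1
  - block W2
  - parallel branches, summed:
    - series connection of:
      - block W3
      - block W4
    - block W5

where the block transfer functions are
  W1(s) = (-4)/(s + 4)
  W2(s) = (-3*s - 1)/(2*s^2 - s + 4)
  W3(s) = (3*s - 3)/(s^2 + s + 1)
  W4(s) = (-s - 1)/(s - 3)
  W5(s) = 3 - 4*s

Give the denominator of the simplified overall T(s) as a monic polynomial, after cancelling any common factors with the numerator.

Step 1: multiply W3, W4 (series): (3 - 3*s^2)/(s^3 - 2*s^2 - 2*s - 3)
Step 2: combine (W3*W4), W5 in parallel: (-4*s^4 + 11*s^3 - s^2 + 6*s - 6)/(s^3 - 2*s^2 - 2*s - 3)
Step 3: reduce the series chain W1, W2, ((W3*W4)+W5): (-48*s^5 + 116*s^4 + 32*s^3 + 68*s^2 - 48*s - 24)/(2*s^6 + 3*s^5 - 18*s^4 - 4*s^3 - 53*s^2 - 32*s - 48)
No further cancellation is possible in the step-3 result, so that is T(s). Its denominator becomes monic after dividing by the leading coefficient 2.

Final answer: s^6 + 3*s^5/2 - 9*s^4 - 2*s^3 - 53*s^2/2 - 16*s - 24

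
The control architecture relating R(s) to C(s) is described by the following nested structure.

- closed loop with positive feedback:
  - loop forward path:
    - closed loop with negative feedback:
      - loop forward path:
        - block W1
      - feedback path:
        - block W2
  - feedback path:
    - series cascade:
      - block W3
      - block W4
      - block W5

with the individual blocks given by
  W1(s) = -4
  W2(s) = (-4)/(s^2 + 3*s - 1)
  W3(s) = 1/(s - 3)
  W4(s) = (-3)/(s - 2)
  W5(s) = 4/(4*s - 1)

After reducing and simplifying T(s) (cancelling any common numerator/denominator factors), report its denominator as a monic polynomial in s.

The answer is s^5 - 9*s^4/4 + 13*s^3/2 - 141*s^2/2 + 273*s/4 - 21/2.

Reasoning:
(1) feedback reduction of W1, W2 -> (-4*s^2 - 12*s + 4)/(s^2 + 3*s + 15)
(2) reduce the series chain W3, W4, W5 -> (-12)/(4*s^3 - 21*s^2 + 29*s - 6)
(3) collapse the loop ([W1/(1+W1*W2)] forward, (W3*W4*W5) return) -> (-16*s^5 + 36*s^4 + 152*s^3 - 408*s^2 + 188*s - 24)/(4*s^5 - 9*s^4 + 26*s^3 - 282*s^2 + 273*s - 42)
The result of step 3 is T(s) in lowest terms. Its denominator has leading coefficient 4; dividing the denominator through by 4 makes it monic.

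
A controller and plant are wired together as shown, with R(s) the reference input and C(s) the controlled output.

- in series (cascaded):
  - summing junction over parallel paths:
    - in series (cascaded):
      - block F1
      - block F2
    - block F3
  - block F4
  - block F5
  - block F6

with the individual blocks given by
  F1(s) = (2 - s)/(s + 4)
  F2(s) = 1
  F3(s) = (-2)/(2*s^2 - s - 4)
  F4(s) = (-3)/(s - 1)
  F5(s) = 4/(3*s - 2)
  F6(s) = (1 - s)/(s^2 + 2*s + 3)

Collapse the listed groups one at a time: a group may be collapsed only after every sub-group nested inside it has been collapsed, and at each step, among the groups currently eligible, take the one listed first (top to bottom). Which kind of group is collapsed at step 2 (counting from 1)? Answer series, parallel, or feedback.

Step 1 - multiply F1, F2 (series)
Step 2 - reduce the parallel group (F1*F2), F3
Step 3 - reduce the series chain ((F1*F2)+F3), F4, F5, F6
Step 2: parallel.

Answer: parallel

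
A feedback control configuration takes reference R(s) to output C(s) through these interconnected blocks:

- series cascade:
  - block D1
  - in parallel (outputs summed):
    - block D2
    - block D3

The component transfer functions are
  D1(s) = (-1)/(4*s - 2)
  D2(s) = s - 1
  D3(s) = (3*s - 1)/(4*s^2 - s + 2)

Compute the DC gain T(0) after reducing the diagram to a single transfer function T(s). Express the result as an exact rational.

The answer is -3/4.

Reasoning:
(1) reduce the parallel group D2, D3 gives (4*s^3 - 5*s^2 + 6*s - 3)/(4*s^2 - s + 2)
(2) cascade D1, (D2+D3) gives (-4*s^3 + 5*s^2 - 6*s + 3)/(16*s^3 - 12*s^2 + 10*s - 4)
DC gain: substitute s = 0 into T(s) from step 2: T(0) = 3/(-4) = -3/4.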